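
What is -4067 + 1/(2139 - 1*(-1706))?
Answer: -15637614/3845 ≈ -4067.0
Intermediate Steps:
-4067 + 1/(2139 - 1*(-1706)) = -4067 + 1/(2139 + 1706) = -4067 + 1/3845 = -15637614/3845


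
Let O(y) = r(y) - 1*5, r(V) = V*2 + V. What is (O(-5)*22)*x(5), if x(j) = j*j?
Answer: -11000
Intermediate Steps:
r(V) = 3*V (r(V) = 2*V + V = 3*V)
x(j) = j**2
O(y) = -5 + 3*y (O(y) = 3*y - 1*5 = 3*y - 5 = -5 + 3*y)
(O(-5)*22)*x(5) = ((-5 + 3*(-5))*22)*5**2 = ((-5 - 15)*22)*25 = -20*22*25 = -440*25 = -11000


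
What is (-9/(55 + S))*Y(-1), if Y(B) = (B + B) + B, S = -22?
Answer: 9/11 ≈ 0.81818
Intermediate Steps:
Y(B) = 3*B (Y(B) = 2*B + B = 3*B)
(-9/(55 + S))*Y(-1) = (-9/(55 - 22))*(3*(-1)) = (-9/33)*(-3) = ((1/33)*(-9))*(-3) = -3/11*(-3) = 9/11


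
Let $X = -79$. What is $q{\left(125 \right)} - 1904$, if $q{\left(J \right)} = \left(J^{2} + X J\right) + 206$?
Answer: $4052$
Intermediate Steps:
$q{\left(J \right)} = 206 + J^{2} - 79 J$ ($q{\left(J \right)} = \left(J^{2} - 79 J\right) + 206 = 206 + J^{2} - 79 J$)
$q{\left(125 \right)} - 1904 = \left(206 + 125^{2} - 9875\right) - 1904 = \left(206 + 15625 - 9875\right) - 1904 = 5956 - 1904 = 4052$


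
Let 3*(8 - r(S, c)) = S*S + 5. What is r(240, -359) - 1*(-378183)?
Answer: 1076968/3 ≈ 3.5899e+5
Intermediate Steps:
r(S, c) = 19/3 - S²/3 (r(S, c) = 8 - (S*S + 5)/3 = 8 - (S² + 5)/3 = 8 - (5 + S²)/3 = 8 + (-5/3 - S²/3) = 19/3 - S²/3)
r(240, -359) - 1*(-378183) = (19/3 - ⅓*240²) - 1*(-378183) = (19/3 - ⅓*57600) + 378183 = (19/3 - 19200) + 378183 = -57581/3 + 378183 = 1076968/3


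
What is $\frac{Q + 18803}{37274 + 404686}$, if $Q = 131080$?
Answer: $\frac{49961}{147320} \approx 0.33913$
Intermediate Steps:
$\frac{Q + 18803}{37274 + 404686} = \frac{131080 + 18803}{37274 + 404686} = \frac{149883}{441960} = 149883 \cdot \frac{1}{441960} = \frac{49961}{147320}$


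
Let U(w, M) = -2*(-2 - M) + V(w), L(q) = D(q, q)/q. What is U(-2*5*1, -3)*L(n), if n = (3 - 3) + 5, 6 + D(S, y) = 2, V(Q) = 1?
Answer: ⅘ ≈ 0.80000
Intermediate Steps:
D(S, y) = -4 (D(S, y) = -6 + 2 = -4)
n = 5 (n = 0 + 5 = 5)
L(q) = -4/q
U(w, M) = 5 + 2*M (U(w, M) = -2*(-2 - M) + 1 = (4 + 2*M) + 1 = 5 + 2*M)
U(-2*5*1, -3)*L(n) = (5 + 2*(-3))*(-4/5) = (5 - 6)*(-4*⅕) = -1*(-⅘) = ⅘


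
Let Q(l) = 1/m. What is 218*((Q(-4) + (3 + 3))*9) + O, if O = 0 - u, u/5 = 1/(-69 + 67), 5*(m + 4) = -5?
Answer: 113821/10 ≈ 11382.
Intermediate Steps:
m = -5 (m = -4 + (1/5)*(-5) = -4 - 1 = -5)
u = -5/2 (u = 5/(-69 + 67) = 5/(-2) = 5*(-1/2) = -5/2 ≈ -2.5000)
Q(l) = -1/5 (Q(l) = 1/(-5) = -1/5)
O = 5/2 (O = 0 - 1*(-5/2) = 0 + 5/2 = 5/2 ≈ 2.5000)
218*((Q(-4) + (3 + 3))*9) + O = 218*((-1/5 + (3 + 3))*9) + 5/2 = 218*((-1/5 + 6)*9) + 5/2 = 218*((29/5)*9) + 5/2 = 218*(261/5) + 5/2 = 56898/5 + 5/2 = 113821/10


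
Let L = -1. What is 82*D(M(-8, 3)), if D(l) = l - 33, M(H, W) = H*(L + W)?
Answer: -4018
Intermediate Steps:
M(H, W) = H*(-1 + W)
D(l) = -33 + l
82*D(M(-8, 3)) = 82*(-33 - 8*(-1 + 3)) = 82*(-33 - 8*2) = 82*(-33 - 16) = 82*(-49) = -4018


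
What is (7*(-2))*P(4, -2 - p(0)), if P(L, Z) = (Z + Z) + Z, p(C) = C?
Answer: 84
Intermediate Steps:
P(L, Z) = 3*Z (P(L, Z) = 2*Z + Z = 3*Z)
(7*(-2))*P(4, -2 - p(0)) = (7*(-2))*(3*(-2 - 1*0)) = -42*(-2 + 0) = -42*(-2) = -14*(-6) = 84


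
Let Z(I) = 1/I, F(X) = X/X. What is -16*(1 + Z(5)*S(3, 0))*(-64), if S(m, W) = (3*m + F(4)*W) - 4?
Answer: 2048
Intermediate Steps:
F(X) = 1
S(m, W) = -4 + W + 3*m (S(m, W) = (3*m + 1*W) - 4 = (3*m + W) - 4 = (W + 3*m) - 4 = -4 + W + 3*m)
-16*(1 + Z(5)*S(3, 0))*(-64) = -16*(1 + (-4 + 0 + 3*3)/5)*(-64) = -16*(1 + (-4 + 0 + 9)/5)*(-64) = -16*(1 + (⅕)*5)*(-64) = -16*(1 + 1)*(-64) = -16*2*(-64) = -32*(-64) = 2048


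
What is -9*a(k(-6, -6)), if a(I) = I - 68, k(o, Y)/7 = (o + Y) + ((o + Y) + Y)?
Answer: 2502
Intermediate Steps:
k(o, Y) = 14*o + 21*Y (k(o, Y) = 7*((o + Y) + ((o + Y) + Y)) = 7*((Y + o) + ((Y + o) + Y)) = 7*((Y + o) + (o + 2*Y)) = 7*(2*o + 3*Y) = 14*o + 21*Y)
a(I) = -68 + I
-9*a(k(-6, -6)) = -9*(-68 + (14*(-6) + 21*(-6))) = -9*(-68 + (-84 - 126)) = -9*(-68 - 210) = -9*(-278) = 2502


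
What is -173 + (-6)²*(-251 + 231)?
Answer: -893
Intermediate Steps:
-173 + (-6)²*(-251 + 231) = -173 + 36*(-20) = -173 - 720 = -893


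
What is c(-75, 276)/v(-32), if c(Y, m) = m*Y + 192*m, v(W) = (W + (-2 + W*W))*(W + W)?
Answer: -897/1760 ≈ -0.50966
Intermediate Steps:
v(W) = 2*W*(-2 + W + W**2) (v(W) = (W + (-2 + W**2))*(2*W) = (-2 + W + W**2)*(2*W) = 2*W*(-2 + W + W**2))
c(Y, m) = 192*m + Y*m (c(Y, m) = Y*m + 192*m = 192*m + Y*m)
c(-75, 276)/v(-32) = (276*(192 - 75))/((2*(-32)*(-2 - 32 + (-32)**2))) = (276*117)/((2*(-32)*(-2 - 32 + 1024))) = 32292/((2*(-32)*990)) = 32292/(-63360) = 32292*(-1/63360) = -897/1760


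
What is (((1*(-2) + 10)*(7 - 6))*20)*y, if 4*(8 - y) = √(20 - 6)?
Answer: 1280 - 40*√14 ≈ 1130.3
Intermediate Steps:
y = 8 - √14/4 (y = 8 - √(20 - 6)/4 = 8 - √14/4 ≈ 7.0646)
(((1*(-2) + 10)*(7 - 6))*20)*y = (((1*(-2) + 10)*(7 - 6))*20)*(8 - √14/4) = (((-2 + 10)*1)*20)*(8 - √14/4) = ((8*1)*20)*(8 - √14/4) = (8*20)*(8 - √14/4) = 160*(8 - √14/4) = 1280 - 40*√14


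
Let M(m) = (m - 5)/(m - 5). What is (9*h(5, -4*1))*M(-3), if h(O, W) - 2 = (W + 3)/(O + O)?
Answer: 171/10 ≈ 17.100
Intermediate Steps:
M(m) = 1 (M(m) = (-5 + m)/(-5 + m) = 1)
h(O, W) = 2 + (3 + W)/(2*O) (h(O, W) = 2 + (W + 3)/(O + O) = 2 + (3 + W)/((2*O)) = 2 + (3 + W)*(1/(2*O)) = 2 + (3 + W)/(2*O))
(9*h(5, -4*1))*M(-3) = (9*((½)*(3 - 4*1 + 4*5)/5))*1 = (9*((½)*(⅕)*(3 - 4 + 20)))*1 = (9*((½)*(⅕)*19))*1 = (9*(19/10))*1 = (171/10)*1 = 171/10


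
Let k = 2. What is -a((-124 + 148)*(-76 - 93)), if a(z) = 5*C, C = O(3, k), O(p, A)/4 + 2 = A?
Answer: 0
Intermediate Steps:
O(p, A) = -8 + 4*A
C = 0 (C = -8 + 4*2 = -8 + 8 = 0)
a(z) = 0 (a(z) = 5*0 = 0)
-a((-124 + 148)*(-76 - 93)) = -1*0 = 0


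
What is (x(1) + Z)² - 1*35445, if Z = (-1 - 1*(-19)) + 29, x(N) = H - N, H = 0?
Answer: -33329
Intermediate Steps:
x(N) = -N (x(N) = 0 - N = -N)
Z = 47 (Z = (-1 + 19) + 29 = 18 + 29 = 47)
(x(1) + Z)² - 1*35445 = (-1*1 + 47)² - 1*35445 = (-1 + 47)² - 35445 = 46² - 35445 = 2116 - 35445 = -33329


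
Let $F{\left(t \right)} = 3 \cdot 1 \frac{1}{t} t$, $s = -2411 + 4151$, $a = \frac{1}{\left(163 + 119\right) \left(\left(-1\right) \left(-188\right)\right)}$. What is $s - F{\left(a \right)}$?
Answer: $1737$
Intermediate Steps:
$a = \frac{1}{53016}$ ($a = \frac{1}{282 \cdot 188} = \frac{1}{282} \cdot \frac{1}{188} = \frac{1}{53016} \approx 1.8862 \cdot 10^{-5}$)
$s = 1740$
$F{\left(t \right)} = 3$ ($F{\left(t \right)} = \frac{3}{t} t = 3$)
$s - F{\left(a \right)} = 1740 - 3 = 1737$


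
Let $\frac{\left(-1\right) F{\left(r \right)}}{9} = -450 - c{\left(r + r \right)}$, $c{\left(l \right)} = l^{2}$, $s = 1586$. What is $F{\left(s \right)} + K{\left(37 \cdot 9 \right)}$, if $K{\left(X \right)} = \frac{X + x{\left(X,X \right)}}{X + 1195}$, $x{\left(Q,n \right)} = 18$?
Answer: $\frac{138373091919}{1528} \approx 9.0558 \cdot 10^{7}$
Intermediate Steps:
$K{\left(X \right)} = \frac{18 + X}{1195 + X}$ ($K{\left(X \right)} = \frac{X + 18}{X + 1195} = \frac{18 + X}{1195 + X}$)
$F{\left(r \right)} = 4050 + 36 r^{2}$ ($F{\left(r \right)} = - 9 \left(-450 - \left(r + r\right)^{2}\right) = - 9 \left(-450 - \left(2 r\right)^{2}\right) = - 9 \left(-450 - 4 r^{2}\right) = 4050 + 36 r^{2}$)
$F{\left(s \right)} + K{\left(37 \cdot 9 \right)} = \left(4050 + 36 \cdot 1586^{2}\right) + \frac{18 + 37 \cdot 9}{1195 + 37 \cdot 9} = \left(4050 + 36 \cdot 2515396\right) + \frac{18 + 333}{1195 + 333} = \left(4050 + 90554256\right) + \frac{1}{1528} \cdot 351 = 90558306 + \frac{1}{1528} \cdot 351 = 90558306 + \frac{351}{1528} = \frac{138373091919}{1528}$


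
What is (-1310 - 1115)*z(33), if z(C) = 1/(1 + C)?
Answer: -2425/34 ≈ -71.323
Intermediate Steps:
(-1310 - 1115)*z(33) = (-1310 - 1115)/(1 + 33) = -2425/34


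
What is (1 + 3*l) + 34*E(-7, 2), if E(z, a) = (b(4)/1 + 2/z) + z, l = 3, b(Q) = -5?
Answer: -2854/7 ≈ -407.71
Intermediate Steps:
E(z, a) = -5 + z + 2/z (E(z, a) = (-5/1 + 2/z) + z = (-5*1 + 2/z) + z = (-5 + 2/z) + z = -5 + z + 2/z)
(1 + 3*l) + 34*E(-7, 2) = (1 + 3*3) + 34*(-5 - 7 + 2/(-7)) = (1 + 9) + 34*(-5 - 7 + 2*(-⅐)) = 10 + 34*(-5 - 7 - 2/7) = 10 + 34*(-86/7) = 10 - 2924/7 = -2854/7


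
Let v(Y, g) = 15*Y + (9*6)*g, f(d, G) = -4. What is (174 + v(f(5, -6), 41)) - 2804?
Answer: -476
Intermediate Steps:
v(Y, g) = 15*Y + 54*g
(174 + v(f(5, -6), 41)) - 2804 = (174 + (15*(-4) + 54*41)) - 2804 = (174 + (-60 + 2214)) - 2804 = (174 + 2154) - 2804 = 2328 - 2804 = -476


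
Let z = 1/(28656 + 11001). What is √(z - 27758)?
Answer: I*√43654386141285/39657 ≈ 166.61*I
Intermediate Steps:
z = 1/39657 ≈ 2.5216e-5
√(z - 27758) = √(1/39657 - 27758) = √(-1100799005/39657) = I*√43654386141285/39657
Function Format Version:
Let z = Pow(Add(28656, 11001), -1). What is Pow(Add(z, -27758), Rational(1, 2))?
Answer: Mul(Rational(1, 39657), I, Pow(43654386141285, Rational(1, 2))) ≈ Mul(166.61, I)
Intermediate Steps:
z = Rational(1, 39657) (z = Pow(39657, -1) = Rational(1, 39657) ≈ 2.5216e-5)
Pow(Add(z, -27758), Rational(1, 2)) = Pow(Add(Rational(1, 39657), -27758), Rational(1, 2)) = Pow(Rational(-1100799005, 39657), Rational(1, 2)) = Mul(Rational(1, 39657), I, Pow(43654386141285, Rational(1, 2)))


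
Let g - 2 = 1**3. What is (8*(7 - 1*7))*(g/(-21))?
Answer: 0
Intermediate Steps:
g = 3 (g = 2 + 1**3 = 2 + 1 = 3)
(8*(7 - 1*7))*(g/(-21)) = (8*(7 - 1*7))*(3/(-21)) = (8*(7 - 7))*(3*(-1/21)) = (8*0)*(-1/7) = 0*(-1/7) = 0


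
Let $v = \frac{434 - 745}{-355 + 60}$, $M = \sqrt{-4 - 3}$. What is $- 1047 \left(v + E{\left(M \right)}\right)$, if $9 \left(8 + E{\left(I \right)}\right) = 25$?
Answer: $\frac{3862034}{885} \approx 4363.9$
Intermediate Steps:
$M = i \sqrt{7}$ ($M = \sqrt{-7} = i \sqrt{7} \approx 2.6458 i$)
$E{\left(I \right)} = - \frac{47}{9}$ ($E{\left(I \right)} = -8 + \frac{1}{9} \cdot 25 = -8 + \frac{25}{9} = - \frac{47}{9}$)
$v = \frac{311}{295}$ ($v = - \frac{311}{-295} = \left(-311\right) \left(- \frac{1}{295}\right) = \frac{311}{295} \approx 1.0542$)
$- 1047 \left(v + E{\left(M \right)}\right) = - 1047 \left(\frac{311}{295} - \frac{47}{9}\right) = \left(-1047\right) \left(- \frac{11066}{2655}\right) = \frac{3862034}{885}$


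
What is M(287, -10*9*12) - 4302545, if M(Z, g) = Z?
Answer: -4302258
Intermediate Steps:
M(287, -10*9*12) - 4302545 = 287 - 4302545 = -4302258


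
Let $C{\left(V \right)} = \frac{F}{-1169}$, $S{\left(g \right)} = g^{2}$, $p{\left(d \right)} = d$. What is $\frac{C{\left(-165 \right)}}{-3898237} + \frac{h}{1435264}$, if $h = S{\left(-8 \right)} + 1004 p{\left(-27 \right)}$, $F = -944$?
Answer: $- \frac{30810479759637}{1635138524841248} \approx -0.018843$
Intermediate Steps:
$C{\left(V \right)} = \frac{944}{1169}$ ($C{\left(V \right)} = - \frac{944}{-1169} = \left(-944\right) \left(- \frac{1}{1169}\right) = \frac{944}{1169}$)
$h = -27044$ ($h = \left(-8\right)^{2} + 1004 \left(-27\right) = 64 - 27108 = -27044$)
$\frac{C{\left(-165 \right)}}{-3898237} + \frac{h}{1435264} = \frac{944}{1169 \left(-3898237\right)} - \frac{27044}{1435264} = \frac{944}{1169} \left(- \frac{1}{3898237}\right) - \frac{6761}{358816} = - \frac{944}{4557039053} - \frac{6761}{358816} = - \frac{30810479759637}{1635138524841248}$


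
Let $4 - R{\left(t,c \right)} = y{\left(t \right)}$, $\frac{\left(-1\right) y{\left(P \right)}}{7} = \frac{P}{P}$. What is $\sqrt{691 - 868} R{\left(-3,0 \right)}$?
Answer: $11 i \sqrt{177} \approx 146.35 i$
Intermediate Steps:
$y{\left(P \right)} = -7$ ($y{\left(P \right)} = - 7 \frac{P}{P} = \left(-7\right) 1 = -7$)
$R{\left(t,c \right)} = 11$ ($R{\left(t,c \right)} = 4 - -7 = 4 + 7 = 11$)
$\sqrt{691 - 868} R{\left(-3,0 \right)} = \sqrt{691 - 868} \cdot 11 = \sqrt{-177} \cdot 11 = i \sqrt{177} \cdot 11 = 11 i \sqrt{177}$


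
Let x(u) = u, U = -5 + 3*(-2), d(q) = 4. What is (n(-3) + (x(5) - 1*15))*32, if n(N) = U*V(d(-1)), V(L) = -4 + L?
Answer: -320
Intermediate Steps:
U = -11 (U = -5 - 6 = -11)
n(N) = 0 (n(N) = -11*(-4 + 4) = -11*0 = 0)
(n(-3) + (x(5) - 1*15))*32 = (0 + (5 - 1*15))*32 = (0 + (5 - 15))*32 = (0 - 10)*32 = -10*32 = -320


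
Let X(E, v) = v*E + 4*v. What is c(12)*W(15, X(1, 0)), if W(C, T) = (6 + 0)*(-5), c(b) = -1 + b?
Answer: -330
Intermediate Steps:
X(E, v) = 4*v + E*v (X(E, v) = E*v + 4*v = 4*v + E*v)
W(C, T) = -30 (W(C, T) = 6*(-5) = -30)
c(12)*W(15, X(1, 0)) = (-1 + 12)*(-30) = 11*(-30) = -330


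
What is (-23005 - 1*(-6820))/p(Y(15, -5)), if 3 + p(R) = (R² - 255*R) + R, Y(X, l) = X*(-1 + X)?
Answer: 415/237 ≈ 1.7511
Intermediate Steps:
p(R) = -3 + R² - 254*R (p(R) = -3 + ((R² - 255*R) + R) = -3 + (R² - 254*R) = -3 + R² - 254*R)
(-23005 - 1*(-6820))/p(Y(15, -5)) = (-23005 - 1*(-6820))/(-3 + (15*(-1 + 15))² - 3810*(-1 + 15)) = (-23005 + 6820)/(-3 + (15*14)² - 3810*14) = -16185/(-3 + 210² - 254*210) = -16185/(-3 + 44100 - 53340) = -16185/(-9243) = -16185*(-1/9243) = 415/237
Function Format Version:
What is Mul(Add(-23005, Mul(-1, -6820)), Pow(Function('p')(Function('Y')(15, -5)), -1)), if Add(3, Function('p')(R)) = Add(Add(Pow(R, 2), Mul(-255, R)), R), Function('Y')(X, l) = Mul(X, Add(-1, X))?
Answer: Rational(415, 237) ≈ 1.7511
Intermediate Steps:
Function('p')(R) = Add(-3, Pow(R, 2), Mul(-254, R)) (Function('p')(R) = Add(-3, Add(Add(Pow(R, 2), Mul(-255, R)), R)) = Add(-3, Add(Pow(R, 2), Mul(-254, R))) = Add(-3, Pow(R, 2), Mul(-254, R)))
Mul(Add(-23005, Mul(-1, -6820)), Pow(Function('p')(Function('Y')(15, -5)), -1)) = Mul(Add(-23005, Mul(-1, -6820)), Pow(Add(-3, Pow(Mul(15, Add(-1, 15)), 2), Mul(-254, Mul(15, Add(-1, 15)))), -1)) = Mul(Add(-23005, 6820), Pow(Add(-3, Pow(Mul(15, 14), 2), Mul(-254, Mul(15, 14))), -1)) = Mul(-16185, Pow(Add(-3, Pow(210, 2), Mul(-254, 210)), -1)) = Mul(-16185, Pow(Add(-3, 44100, -53340), -1)) = Mul(-16185, Pow(-9243, -1)) = Mul(-16185, Rational(-1, 9243)) = Rational(415, 237)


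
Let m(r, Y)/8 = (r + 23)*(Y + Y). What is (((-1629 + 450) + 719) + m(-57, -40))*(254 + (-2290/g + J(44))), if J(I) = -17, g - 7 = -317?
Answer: 161368800/31 ≈ 5.2054e+6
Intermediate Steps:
g = -310 (g = 7 - 317 = -310)
m(r, Y) = 16*Y*(23 + r) (m(r, Y) = 8*((r + 23)*(Y + Y)) = 8*((23 + r)*(2*Y)) = 8*(2*Y*(23 + r)) = 16*Y*(23 + r))
(((-1629 + 450) + 719) + m(-57, -40))*(254 + (-2290/g + J(44))) = (((-1629 + 450) + 719) + 16*(-40)*(23 - 57))*(254 + (-2290/(-310) - 17)) = ((-1179 + 719) + 16*(-40)*(-34))*(254 + (-2290*(-1/310) - 17)) = (-460 + 21760)*(254 + (229/31 - 17)) = 21300*(254 - 298/31) = 21300*(7576/31) = 161368800/31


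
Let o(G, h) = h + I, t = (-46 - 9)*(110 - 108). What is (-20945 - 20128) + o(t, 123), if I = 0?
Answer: -40950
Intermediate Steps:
t = -110 (t = -55*2 = -110)
o(G, h) = h (o(G, h) = h + 0 = h)
(-20945 - 20128) + o(t, 123) = (-20945 - 20128) + 123 = -41073 + 123 = -40950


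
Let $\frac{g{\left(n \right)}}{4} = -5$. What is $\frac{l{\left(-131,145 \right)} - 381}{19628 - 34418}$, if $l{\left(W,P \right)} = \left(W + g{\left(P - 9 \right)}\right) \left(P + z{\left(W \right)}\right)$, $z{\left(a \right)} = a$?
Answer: $\frac{499}{2958} \approx 0.16869$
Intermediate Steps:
$g{\left(n \right)} = -20$ ($g{\left(n \right)} = 4 \left(-5\right) = -20$)
$l{\left(W,P \right)} = \left(-20 + W\right) \left(P + W\right)$ ($l{\left(W,P \right)} = \left(W - 20\right) \left(P + W\right) = \left(-20 + W\right) \left(P + W\right)$)
$\frac{l{\left(-131,145 \right)} - 381}{19628 - 34418} = \frac{\left(\left(-131\right)^{2} - 2900 - -2620 + 145 \left(-131\right)\right) - 381}{19628 - 34418} = \frac{\left(17161 - 2900 + 2620 - 18995\right) - 381}{-14790} = \left(-2114 - 381\right) \left(- \frac{1}{14790}\right) = \left(-2495\right) \left(- \frac{1}{14790}\right) = \frac{499}{2958}$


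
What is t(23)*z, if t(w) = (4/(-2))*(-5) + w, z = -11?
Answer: -363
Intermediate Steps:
t(w) = 10 + w (t(w) = (4*(-1/2))*(-5) + w = -2*(-5) + w = 10 + w)
t(23)*z = (10 + 23)*(-11) = 33*(-11) = -363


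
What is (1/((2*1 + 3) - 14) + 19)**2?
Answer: 28900/81 ≈ 356.79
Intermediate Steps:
(1/((2*1 + 3) - 14) + 19)**2 = (1/((2 + 3) - 14) + 19)**2 = (1/(5 - 14) + 19)**2 = (1/(-9) + 19)**2 = (-1/9 + 19)**2 = (170/9)**2 = 28900/81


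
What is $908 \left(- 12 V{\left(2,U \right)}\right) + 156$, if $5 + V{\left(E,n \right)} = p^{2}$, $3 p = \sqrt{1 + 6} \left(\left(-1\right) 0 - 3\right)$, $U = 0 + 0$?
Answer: $-21636$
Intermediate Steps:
$U = 0$
$p = - \sqrt{7}$ ($p = \frac{\sqrt{1 + 6} \left(\left(-1\right) 0 - 3\right)}{3} = \frac{\sqrt{7} \left(0 - 3\right)}{3} = \frac{\sqrt{7} \left(-3\right)}{3} = \frac{\left(-3\right) \sqrt{7}}{3} = - \sqrt{7} \approx -2.6458$)
$V{\left(E,n \right)} = 2$ ($V{\left(E,n \right)} = -5 + \left(- \sqrt{7}\right)^{2} = -5 + 7 = 2$)
$908 \left(- 12 V{\left(2,U \right)}\right) + 156 = 908 \left(\left(-12\right) 2\right) + 156 = 908 \left(-24\right) + 156 = -21792 + 156 = -21636$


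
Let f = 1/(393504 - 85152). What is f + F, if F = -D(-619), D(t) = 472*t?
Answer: 90090587137/308352 ≈ 2.9217e+5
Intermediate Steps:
f = 1/308352 ≈ 3.2430e-6
F = 292168 (F = -472*(-619) = -1*(-292168) = 292168)
f + F = 1/308352 + 292168 = 90090587137/308352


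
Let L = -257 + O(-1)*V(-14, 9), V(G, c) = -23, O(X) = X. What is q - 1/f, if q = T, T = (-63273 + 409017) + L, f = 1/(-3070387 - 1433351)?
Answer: 4849248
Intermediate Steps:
f = -1/4503738 (f = 1/(-4503738) = -1/4503738 ≈ -2.2204e-7)
L = -234 (L = -257 - 1*(-23) = -257 + 23 = -234)
T = 345510 (T = (-63273 + 409017) - 234 = 345744 - 234 = 345510)
q = 345510
q - 1/f = 345510 - 1/(-1/4503738) = 345510 - 1*(-4503738) = 345510 + 4503738 = 4849248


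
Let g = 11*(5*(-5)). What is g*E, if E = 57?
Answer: -15675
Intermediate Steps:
g = -275 (g = 11*(-25) = -275)
g*E = -275*57 = -15675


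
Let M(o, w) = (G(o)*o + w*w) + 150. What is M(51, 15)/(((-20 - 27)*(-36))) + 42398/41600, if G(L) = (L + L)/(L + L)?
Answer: 3727459/2932800 ≈ 1.2710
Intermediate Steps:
G(L) = 1 (G(L) = (2*L)/((2*L)) = (2*L)*(1/(2*L)) = 1)
M(o, w) = 150 + o + w**2 (M(o, w) = (1*o + w*w) + 150 = (o + w**2) + 150 = 150 + o + w**2)
M(51, 15)/(((-20 - 27)*(-36))) + 42398/41600 = (150 + 51 + 15**2)/(((-20 - 27)*(-36))) + 42398/41600 = (150 + 51 + 225)/((-47*(-36))) + 42398*(1/41600) = 426/1692 + 21199/20800 = 426*(1/1692) + 21199/20800 = 71/282 + 21199/20800 = 3727459/2932800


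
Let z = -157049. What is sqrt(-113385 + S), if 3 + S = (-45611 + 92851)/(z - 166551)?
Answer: I*sqrt(7421038717090)/8090 ≈ 336.73*I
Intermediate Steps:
S = -25451/8090 (S = -3 + (-45611 + 92851)/(-157049 - 166551) = -3 + 47240/(-323600) = -3 + 47240*(-1/323600) = -3 - 1181/8090 = -25451/8090 ≈ -3.1460)
sqrt(-113385 + S) = sqrt(-113385 - 25451/8090) = sqrt(-917310101/8090) = I*sqrt(7421038717090)/8090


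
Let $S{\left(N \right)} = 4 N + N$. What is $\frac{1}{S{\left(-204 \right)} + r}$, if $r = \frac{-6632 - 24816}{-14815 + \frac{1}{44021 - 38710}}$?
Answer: $- \frac{9835308}{10011136619} \approx -0.00098244$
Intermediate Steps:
$S{\left(N \right)} = 5 N$
$r = \frac{20877541}{9835308}$ ($r = - \frac{31448}{-14815 + \frac{1}{5311}} = - \frac{31448}{- \frac{78682464}{5311}} = \left(-31448\right) \left(- \frac{5311}{78682464}\right) = \frac{20877541}{9835308} \approx 2.1227$)
$\frac{1}{S{\left(-204 \right)} + r} = \frac{1}{5 \left(-204\right) + \frac{20877541}{9835308}} = \frac{1}{-1020 + \frac{20877541}{9835308}} = \frac{1}{- \frac{10011136619}{9835308}} = - \frac{9835308}{10011136619}$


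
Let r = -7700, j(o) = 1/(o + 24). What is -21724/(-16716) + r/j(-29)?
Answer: 160896931/4179 ≈ 38501.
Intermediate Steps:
j(o) = 1/(24 + o)
-21724/(-16716) + r/j(-29) = -21724/(-16716) - 7700/(1/(24 - 29)) = -21724*(-1/16716) - 7700/(1/(-5)) = 5431/4179 - 7700/(-⅕) = 5431/4179 - 7700*(-5) = 5431/4179 + 38500 = 160896931/4179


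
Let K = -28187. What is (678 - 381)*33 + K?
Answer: -18386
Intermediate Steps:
(678 - 381)*33 + K = (678 - 381)*33 - 28187 = 297*33 - 28187 = 9801 - 28187 = -18386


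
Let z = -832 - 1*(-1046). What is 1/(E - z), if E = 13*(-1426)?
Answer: -1/18752 ≈ -5.3328e-5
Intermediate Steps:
z = 214 (z = -832 + 1046 = 214)
E = -18538
1/(E - z) = 1/(-18538 - 1*214) = 1/(-18538 - 214) = 1/(-18752) = -1/18752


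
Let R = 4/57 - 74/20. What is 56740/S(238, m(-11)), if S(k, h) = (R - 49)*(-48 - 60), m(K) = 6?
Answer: 2695150/269991 ≈ 9.9824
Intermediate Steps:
R = -2069/570 (R = 4*(1/57) - 74*1/20 = 4/57 - 37/10 = -2069/570 ≈ -3.6298)
S(k, h) = 539982/95 (S(k, h) = (-2069/570 - 49)*(-48 - 60) = -29999/570*(-108) = 539982/95)
56740/S(238, m(-11)) = 56740/(539982/95) = 56740*(95/539982) = 2695150/269991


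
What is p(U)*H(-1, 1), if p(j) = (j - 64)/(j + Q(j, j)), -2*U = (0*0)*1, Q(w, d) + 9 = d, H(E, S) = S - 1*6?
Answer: -320/9 ≈ -35.556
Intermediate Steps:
H(E, S) = -6 + S (H(E, S) = S - 6 = -6 + S)
Q(w, d) = -9 + d
U = 0 (U = -0*0/2 = -0 = -½*0 = 0)
p(j) = (-64 + j)/(-9 + 2*j) (p(j) = (j - 64)/(j + (-9 + j)) = (-64 + j)/(-9 + 2*j))
p(U)*H(-1, 1) = ((-64 + 0)/(-9 + 2*0))*(-6 + 1) = (-64/(-9 + 0))*(-5) = (-64/(-9))*(-5) = -⅑*(-64)*(-5) = (64/9)*(-5) = -320/9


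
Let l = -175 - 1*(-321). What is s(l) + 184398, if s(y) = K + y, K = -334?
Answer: 184210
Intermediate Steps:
l = 146 (l = -175 + 321 = 146)
s(y) = -334 + y
s(l) + 184398 = (-334 + 146) + 184398 = -188 + 184398 = 184210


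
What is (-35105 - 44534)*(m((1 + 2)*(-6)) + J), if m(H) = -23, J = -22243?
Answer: 1773241974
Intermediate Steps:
(-35105 - 44534)*(m((1 + 2)*(-6)) + J) = (-35105 - 44534)*(-23 - 22243) = -79639*(-22266) = 1773241974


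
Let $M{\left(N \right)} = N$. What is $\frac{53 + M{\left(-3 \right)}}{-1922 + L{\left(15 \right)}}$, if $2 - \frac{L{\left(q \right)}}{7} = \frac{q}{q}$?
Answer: $- \frac{10}{383} \approx -0.02611$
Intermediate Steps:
$L{\left(q \right)} = 7$ ($L{\left(q \right)} = 14 - 7 \frac{q}{q} = 14 - 7 = 7$)
$\frac{53 + M{\left(-3 \right)}}{-1922 + L{\left(15 \right)}} = \frac{53 - 3}{-1922 + 7} = \frac{50}{-1915} = 50 \left(- \frac{1}{1915}\right) = - \frac{10}{383}$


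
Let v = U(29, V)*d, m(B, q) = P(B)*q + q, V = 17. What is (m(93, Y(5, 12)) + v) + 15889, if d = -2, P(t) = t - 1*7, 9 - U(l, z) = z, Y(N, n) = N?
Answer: 16340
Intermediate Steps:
U(l, z) = 9 - z
P(t) = -7 + t (P(t) = t - 7 = -7 + t)
m(B, q) = q + q*(-7 + B) (m(B, q) = (-7 + B)*q + q = q*(-7 + B) + q = q + q*(-7 + B))
v = 16 (v = (9 - 1*17)*(-2) = (9 - 17)*(-2) = -8*(-2) = 16)
(m(93, Y(5, 12)) + v) + 15889 = (5*(-6 + 93) + 16) + 15889 = (5*87 + 16) + 15889 = (435 + 16) + 15889 = 451 + 15889 = 16340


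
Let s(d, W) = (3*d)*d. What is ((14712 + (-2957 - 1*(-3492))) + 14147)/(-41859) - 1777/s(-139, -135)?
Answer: -197571985/269585913 ≈ -0.73287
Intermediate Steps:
s(d, W) = 3*d²
((14712 + (-2957 - 1*(-3492))) + 14147)/(-41859) - 1777/s(-139, -135) = ((14712 + (-2957 - 1*(-3492))) + 14147)/(-41859) - 1777/(3*(-139)²) = ((14712 + (-2957 + 3492)) + 14147)*(-1/41859) - 1777/(3*19321) = ((14712 + 535) + 14147)*(-1/41859) - 1777/57963 = (15247 + 14147)*(-1/41859) - 1777*1/57963 = 29394*(-1/41859) - 1777/57963 = -3266/4651 - 1777/57963 = -197571985/269585913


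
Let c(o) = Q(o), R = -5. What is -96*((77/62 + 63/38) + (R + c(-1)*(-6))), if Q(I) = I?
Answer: -220512/589 ≈ -374.38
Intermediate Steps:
c(o) = o
-96*((77/62 + 63/38) + (R + c(-1)*(-6))) = -96*((77/62 + 63/38) + (-5 - 1*(-6))) = -96*((77*(1/62) + 63*(1/38)) + (-5 + 6)) = -96*((77/62 + 63/38) + 1) = -96*(1708/589 + 1) = -96*2297/589 = -220512/589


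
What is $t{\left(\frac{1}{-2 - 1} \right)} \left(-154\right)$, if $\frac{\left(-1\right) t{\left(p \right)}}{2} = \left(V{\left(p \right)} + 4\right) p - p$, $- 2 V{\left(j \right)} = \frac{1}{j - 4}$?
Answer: $- \frac{4158}{13} \approx -319.85$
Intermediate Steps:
$V{\left(j \right)} = - \frac{1}{2 \left(-4 + j\right)}$ ($V{\left(j \right)} = - \frac{1}{2 \left(j - 4\right)} = - \frac{1}{2 \left(-4 + j\right)}$)
$t{\left(p \right)} = 2 p - 2 p \left(4 - \frac{1}{-8 + 2 p}\right)$ ($t{\left(p \right)} = - 2 \left(\left(- \frac{1}{-8 + 2 p} + 4\right) p - p\right) = - 2 \left(\left(4 - \frac{1}{-8 + 2 p}\right) p - p\right) = - 2 \left(p \left(4 - \frac{1}{-8 + 2 p}\right) - p\right) = - 2 \left(- p + p \left(4 - \frac{1}{-8 + 2 p}\right)\right) = 2 p - 2 p \left(4 - \frac{1}{-8 + 2 p}\right)$)
$t{\left(\frac{1}{-2 - 1} \right)} \left(-154\right) = \frac{25 - \frac{6}{-2 - 1}}{\left(-2 - 1\right) \left(-4 + \frac{1}{-2 - 1}\right)} \left(-154\right) = \frac{25 - \frac{6}{-3}}{\left(-3\right) \left(-4 + \frac{1}{-3}\right)} \left(-154\right) = - \frac{25 - -2}{3 \left(-4 - \frac{1}{3}\right)} \left(-154\right) = - \frac{25 + 2}{3 \left(- \frac{13}{3}\right)} \left(-154\right) = \left(- \frac{1}{3}\right) \left(- \frac{3}{13}\right) 27 \left(-154\right) = \frac{27}{13} \left(-154\right) = - \frac{4158}{13}$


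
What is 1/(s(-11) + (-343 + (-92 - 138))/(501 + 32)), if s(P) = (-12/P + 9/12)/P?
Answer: -257972/320505 ≈ -0.80489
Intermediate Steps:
s(P) = (¾ - 12/P)/P (s(P) = (-12/P + 9*(1/12))/P = (-12/P + ¾)/P = (¾ - 12/P)/P)
1/(s(-11) + (-343 + (-92 - 138))/(501 + 32)) = 1/((¾)*(-16 - 11)/(-11)² + (-343 + (-92 - 138))/(501 + 32)) = 1/((¾)*(1/121)*(-27) + (-343 - 230)/533) = 1/(-81/484 - 573*1/533) = 1/(-81/484 - 573/533) = 1/(-320505/257972) = -257972/320505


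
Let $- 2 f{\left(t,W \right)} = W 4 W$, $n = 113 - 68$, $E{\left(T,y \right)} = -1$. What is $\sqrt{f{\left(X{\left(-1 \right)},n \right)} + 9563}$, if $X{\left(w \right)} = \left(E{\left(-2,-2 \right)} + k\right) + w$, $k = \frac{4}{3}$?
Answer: $\sqrt{5513} \approx 74.25$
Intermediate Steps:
$k = \frac{4}{3}$ ($k = 4 \cdot \frac{1}{3} = \frac{4}{3} \approx 1.3333$)
$n = 45$ ($n = 113 - 68 = 45$)
$X{\left(w \right)} = \frac{1}{3} + w$ ($X{\left(w \right)} = \left(-1 + \frac{4}{3}\right) + w = \frac{1}{3} + w$)
$f{\left(t,W \right)} = - 2 W^{2}$ ($f{\left(t,W \right)} = - \frac{W 4 W}{2} = - \frac{4 W W}{2} = - \frac{4 W^{2}}{2} = - 2 W^{2}$)
$\sqrt{f{\left(X{\left(-1 \right)},n \right)} + 9563} = \sqrt{- 2 \cdot 45^{2} + 9563} = \sqrt{\left(-2\right) 2025 + 9563} = \sqrt{-4050 + 9563} = \sqrt{5513}$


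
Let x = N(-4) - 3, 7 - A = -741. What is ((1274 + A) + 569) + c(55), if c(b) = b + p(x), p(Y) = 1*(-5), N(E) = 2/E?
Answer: 2641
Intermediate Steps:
A = 748 (A = 7 - 1*(-741) = 7 + 741 = 748)
x = -7/2 (x = 2/(-4) - 3 = 2*(-¼) - 3 = -½ - 3 = -7/2 ≈ -3.5000)
p(Y) = -5
c(b) = -5 + b (c(b) = b - 5 = -5 + b)
((1274 + A) + 569) + c(55) = ((1274 + 748) + 569) + (-5 + 55) = (2022 + 569) + 50 = 2591 + 50 = 2641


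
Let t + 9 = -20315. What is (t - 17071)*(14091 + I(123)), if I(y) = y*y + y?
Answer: -1097281485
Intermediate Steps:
t = -20324 (t = -9 - 20315 = -20324)
I(y) = y + y**2 (I(y) = y**2 + y = y + y**2)
(t - 17071)*(14091 + I(123)) = (-20324 - 17071)*(14091 + 123*(1 + 123)) = -37395*(14091 + 123*124) = -37395*(14091 + 15252) = -37395*29343 = -1097281485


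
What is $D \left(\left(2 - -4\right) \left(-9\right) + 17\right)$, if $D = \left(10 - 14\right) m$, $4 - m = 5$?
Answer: $-148$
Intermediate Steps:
$m = -1$ ($m = 4 - 5 = -1$)
$D = 4$ ($D = \left(10 - 14\right) \left(-1\right) = \left(-4\right) \left(-1\right) = 4$)
$D \left(\left(2 - -4\right) \left(-9\right) + 17\right) = 4 \left(\left(2 - -4\right) \left(-9\right) + 17\right) = 4 \left(\left(2 + 4\right) \left(-9\right) + 17\right) = 4 \left(6 \left(-9\right) + 17\right) = 4 \left(-54 + 17\right) = 4 \left(-37\right) = -148$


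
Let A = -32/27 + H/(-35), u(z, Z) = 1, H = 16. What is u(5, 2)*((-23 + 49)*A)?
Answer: -40352/945 ≈ -42.701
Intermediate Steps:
A = -1552/945 (A = -32/27 + 16/(-35) = -32*1/27 + 16*(-1/35) = -32/27 - 16/35 = -1552/945 ≈ -1.6423)
u(5, 2)*((-23 + 49)*A) = 1*((-23 + 49)*(-1552/945)) = 1*(26*(-1552/945)) = 1*(-40352/945) = -40352/945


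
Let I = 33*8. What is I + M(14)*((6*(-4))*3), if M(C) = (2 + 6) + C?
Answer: -1320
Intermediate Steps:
M(C) = 8 + C
I = 264
I + M(14)*((6*(-4))*3) = 264 + (8 + 14)*((6*(-4))*3) = 264 + 22*(-24*3) = 264 + 22*(-72) = 264 - 1584 = -1320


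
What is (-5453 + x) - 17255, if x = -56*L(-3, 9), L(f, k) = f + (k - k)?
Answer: -22540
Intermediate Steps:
L(f, k) = f (L(f, k) = f + 0 = f)
x = 168 (x = -56*(-3) = 168)
(-5453 + x) - 17255 = (-5453 + 168) - 17255 = -5285 - 17255 = -22540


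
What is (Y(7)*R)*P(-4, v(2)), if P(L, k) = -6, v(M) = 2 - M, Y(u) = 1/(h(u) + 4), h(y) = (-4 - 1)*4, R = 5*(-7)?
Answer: -105/8 ≈ -13.125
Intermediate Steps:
R = -35
h(y) = -20 (h(y) = -5*4 = -20)
Y(u) = -1/16 (Y(u) = 1/(-20 + 4) = 1/(-16) = -1/16)
(Y(7)*R)*P(-4, v(2)) = -1/16*(-35)*(-6) = (35/16)*(-6) = -105/8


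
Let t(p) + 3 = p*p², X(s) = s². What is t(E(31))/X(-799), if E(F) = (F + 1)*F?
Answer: 976191485/638401 ≈ 1529.1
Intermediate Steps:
E(F) = F*(1 + F) (E(F) = (1 + F)*F = F*(1 + F))
t(p) = -3 + p³ (t(p) = -3 + p*p² = -3 + p³)
t(E(31))/X(-799) = (-3 + (31*(1 + 31))³)/((-799)²) = (-3 + (31*32)³)/638401 = (-3 + 992³)*(1/638401) = (-3 + 976191488)*(1/638401) = 976191485*(1/638401) = 976191485/638401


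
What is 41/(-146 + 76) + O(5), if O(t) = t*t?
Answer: 1709/70 ≈ 24.414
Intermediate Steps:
O(t) = t²
41/(-146 + 76) + O(5) = 41/(-146 + 76) + 5² = 41/(-70) + 25 = -1/70*41 + 25 = -41/70 + 25 = 1709/70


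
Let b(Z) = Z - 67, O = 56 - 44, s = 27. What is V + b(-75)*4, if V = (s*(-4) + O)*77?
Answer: -7960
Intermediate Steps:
O = 12
b(Z) = -67 + Z
V = -7392 (V = (27*(-4) + 12)*77 = (-108 + 12)*77 = -96*77 = -7392)
V + b(-75)*4 = -7392 + (-67 - 75)*4 = -7392 - 142*4 = -7392 - 568 = -7960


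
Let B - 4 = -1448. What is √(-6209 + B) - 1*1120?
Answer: -1120 + I*√7653 ≈ -1120.0 + 87.481*I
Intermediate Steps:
B = -1444 (B = 4 - 1448 = -1444)
√(-6209 + B) - 1*1120 = √(-6209 - 1444) - 1*1120 = √(-7653) - 1120 = I*√7653 - 1120 = -1120 + I*√7653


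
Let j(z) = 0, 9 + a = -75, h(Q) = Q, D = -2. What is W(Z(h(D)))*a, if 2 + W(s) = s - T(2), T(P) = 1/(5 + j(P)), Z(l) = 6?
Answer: -1596/5 ≈ -319.20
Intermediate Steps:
a = -84 (a = -9 - 75 = -84)
T(P) = 1/5 (T(P) = 1/(5 + 0) = 1/5)
W(s) = -11/5 + s (W(s) = -2 + (s - 1*1/5) = -2 + (s - 1/5) = -2 + (-1/5 + s) = -11/5 + s)
W(Z(h(D)))*a = (-11/5 + 6)*(-84) = (19/5)*(-84) = -1596/5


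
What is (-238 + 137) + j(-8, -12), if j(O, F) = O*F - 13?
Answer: -18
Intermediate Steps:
j(O, F) = -13 + F*O (j(O, F) = F*O - 13 = -13 + F*O)
(-238 + 137) + j(-8, -12) = (-238 + 137) + (-13 - 12*(-8)) = -101 + (-13 + 96) = -101 + 83 = -18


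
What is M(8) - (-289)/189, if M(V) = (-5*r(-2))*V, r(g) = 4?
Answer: -29951/189 ≈ -158.47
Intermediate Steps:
M(V) = -20*V (M(V) = (-5*4)*V = -20*V)
M(8) - (-289)/189 = -20*8 - (-289)/189 = -160 - (-289)/189 = -160 - 1*(-289/189) = -160 + 289/189 = -29951/189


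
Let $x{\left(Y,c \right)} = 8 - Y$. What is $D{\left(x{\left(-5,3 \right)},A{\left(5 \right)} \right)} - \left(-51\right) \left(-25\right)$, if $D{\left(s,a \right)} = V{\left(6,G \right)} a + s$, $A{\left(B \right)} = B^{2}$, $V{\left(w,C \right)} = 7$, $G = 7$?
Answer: $-1087$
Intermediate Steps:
$D{\left(s,a \right)} = s + 7 a$ ($D{\left(s,a \right)} = 7 a + s = s + 7 a$)
$D{\left(x{\left(-5,3 \right)},A{\left(5 \right)} \right)} - \left(-51\right) \left(-25\right) = \left(\left(8 - -5\right) + 7 \cdot 5^{2}\right) - \left(-51\right) \left(-25\right) = \left(\left(8 + 5\right) + 7 \cdot 25\right) - 1275 = \left(13 + 175\right) - 1275 = 188 - 1275 = -1087$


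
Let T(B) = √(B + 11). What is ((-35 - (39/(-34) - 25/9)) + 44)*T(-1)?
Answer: 3955*√10/306 ≈ 40.872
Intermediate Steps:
T(B) = √(11 + B)
((-35 - (39/(-34) - 25/9)) + 44)*T(-1) = ((-35 - (39/(-34) - 25/9)) + 44)*√(11 - 1) = ((-35 - (39*(-1/34) - 25*⅑)) + 44)*√10 = ((-35 - (-39/34 - 25/9)) + 44)*√10 = ((-35 - 1*(-1201/306)) + 44)*√10 = ((-35 + 1201/306) + 44)*√10 = (-9509/306 + 44)*√10 = 3955*√10/306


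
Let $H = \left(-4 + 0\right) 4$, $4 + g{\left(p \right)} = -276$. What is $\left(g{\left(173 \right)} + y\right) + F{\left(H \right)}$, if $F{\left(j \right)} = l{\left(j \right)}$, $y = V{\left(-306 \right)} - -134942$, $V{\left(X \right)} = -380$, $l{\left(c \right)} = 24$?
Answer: $134306$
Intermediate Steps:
$g{\left(p \right)} = -280$ ($g{\left(p \right)} = -4 - 276 = -280$)
$H = -16$ ($H = \left(-4\right) 4 = -16$)
$y = 134562$ ($y = -380 - -134942 = -380 + 134942 = 134562$)
$F{\left(j \right)} = 24$
$\left(g{\left(173 \right)} + y\right) + F{\left(H \right)} = \left(-280 + 134562\right) + 24 = 134282 + 24 = 134306$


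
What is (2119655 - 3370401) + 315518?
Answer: -935228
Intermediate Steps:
(2119655 - 3370401) + 315518 = -1250746 + 315518 = -935228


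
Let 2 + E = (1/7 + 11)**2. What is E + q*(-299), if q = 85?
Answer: -1239349/49 ≈ -25293.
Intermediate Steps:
E = 5986/49 (E = -2 + (1/7 + 11)**2 = -2 + (78/7)**2 = -2 + 6084/49 = 5986/49 ≈ 122.16)
E + q*(-299) = 5986/49 + 85*(-299) = 5986/49 - 25415 = -1239349/49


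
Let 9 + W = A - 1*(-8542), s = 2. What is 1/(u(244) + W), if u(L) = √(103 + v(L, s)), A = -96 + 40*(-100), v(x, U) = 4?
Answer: 4437/19686862 - √107/19686862 ≈ 0.00022485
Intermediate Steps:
A = -4096 (A = -96 - 4000 = -4096)
u(L) = √107 (u(L) = √(103 + 4) = √107)
W = 4437 (W = -9 + (-4096 - 1*(-8542)) = -9 + (-4096 + 8542) = -9 + 4446 = 4437)
1/(u(244) + W) = 1/(√107 + 4437) = 1/(4437 + √107)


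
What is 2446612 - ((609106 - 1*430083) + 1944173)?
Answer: 323416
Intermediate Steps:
2446612 - ((609106 - 1*430083) + 1944173) = 2446612 - ((609106 - 430083) + 1944173) = 2446612 - (179023 + 1944173) = 2446612 - 1*2123196 = 2446612 - 2123196 = 323416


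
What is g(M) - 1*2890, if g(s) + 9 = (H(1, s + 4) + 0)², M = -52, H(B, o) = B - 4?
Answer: -2890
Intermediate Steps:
H(B, o) = -4 + B
g(s) = 0 (g(s) = -9 + ((-4 + 1) + 0)² = -9 + (-3 + 0)² = -9 + (-3)² = -9 + 9 = 0)
g(M) - 1*2890 = 0 - 1*2890 = 0 - 2890 = -2890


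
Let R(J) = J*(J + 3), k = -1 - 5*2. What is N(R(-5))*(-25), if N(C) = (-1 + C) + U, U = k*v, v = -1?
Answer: -500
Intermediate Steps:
k = -11 (k = -1 - 10 = -11)
R(J) = J*(3 + J)
U = 11 (U = -11*(-1) = 11)
N(C) = 10 + C (N(C) = (-1 + C) + 11 = 10 + C)
N(R(-5))*(-25) = (10 - 5*(3 - 5))*(-25) = (10 - 5*(-2))*(-25) = (10 + 10)*(-25) = 20*(-25) = -500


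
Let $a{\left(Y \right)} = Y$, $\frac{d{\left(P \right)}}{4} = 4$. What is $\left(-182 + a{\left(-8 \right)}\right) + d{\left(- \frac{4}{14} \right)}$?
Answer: $-174$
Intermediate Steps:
$d{\left(P \right)} = 16$ ($d{\left(P \right)} = 4 \cdot 4 = 16$)
$\left(-182 + a{\left(-8 \right)}\right) + d{\left(- \frac{4}{14} \right)} = \left(-182 - 8\right) + 16 = -190 + 16 = -174$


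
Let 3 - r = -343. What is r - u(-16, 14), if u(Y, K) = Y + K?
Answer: 348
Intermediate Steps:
r = 346 (r = 3 - 1*(-343) = 3 + 343 = 346)
u(Y, K) = K + Y
r - u(-16, 14) = 346 - (14 - 16) = 346 - 1*(-2) = 346 + 2 = 348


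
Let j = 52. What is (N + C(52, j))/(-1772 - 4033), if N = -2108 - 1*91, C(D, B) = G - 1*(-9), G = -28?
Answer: 2218/5805 ≈ 0.38208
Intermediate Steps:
C(D, B) = -19 (C(D, B) = -28 - 1*(-9) = -28 + 9 = -19)
N = -2199 (N = -2108 - 91 = -2199)
(N + C(52, j))/(-1772 - 4033) = (-2199 - 19)/(-1772 - 4033) = -2218/(-5805) = -2218*(-1/5805) = 2218/5805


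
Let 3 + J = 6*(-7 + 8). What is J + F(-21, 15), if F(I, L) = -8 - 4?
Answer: -9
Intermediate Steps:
F(I, L) = -12
J = 3 (J = -3 + 6*(-7 + 8) = -3 + 6*1 = -3 + 6 = 3)
J + F(-21, 15) = 3 - 12 = -9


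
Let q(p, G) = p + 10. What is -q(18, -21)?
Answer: -28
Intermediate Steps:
q(p, G) = 10 + p
-q(18, -21) = -(10 + 18) = -1*28 = -28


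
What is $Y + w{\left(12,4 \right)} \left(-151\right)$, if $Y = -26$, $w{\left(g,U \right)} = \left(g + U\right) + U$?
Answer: $-3046$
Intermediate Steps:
$w{\left(g,U \right)} = g + 2 U$ ($w{\left(g,U \right)} = \left(U + g\right) + U = g + 2 U$)
$Y + w{\left(12,4 \right)} \left(-151\right) = -26 + \left(12 + 2 \cdot 4\right) \left(-151\right) = -26 + \left(12 + 8\right) \left(-151\right) = -26 + 20 \left(-151\right) = -26 - 3020 = -3046$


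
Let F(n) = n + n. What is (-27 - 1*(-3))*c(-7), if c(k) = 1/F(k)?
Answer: 12/7 ≈ 1.7143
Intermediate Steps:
F(n) = 2*n
c(k) = 1/(2*k)
(-27 - 1*(-3))*c(-7) = (-27 - 1*(-3))*((½)/(-7)) = (-27 + 3)*((½)*(-⅐)) = -24*(-1/14) = 12/7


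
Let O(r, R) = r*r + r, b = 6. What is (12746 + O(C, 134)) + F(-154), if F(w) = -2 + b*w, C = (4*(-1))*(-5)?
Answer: 12240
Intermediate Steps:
C = 20 (C = -4*(-5) = 20)
O(r, R) = r + r² (O(r, R) = r² + r = r + r²)
F(w) = -2 + 6*w
(12746 + O(C, 134)) + F(-154) = (12746 + 20*(1 + 20)) + (-2 + 6*(-154)) = (12746 + 20*21) + (-2 - 924) = (12746 + 420) - 926 = 13166 - 926 = 12240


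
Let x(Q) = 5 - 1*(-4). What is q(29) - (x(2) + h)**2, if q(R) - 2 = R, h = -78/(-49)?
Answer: -194930/2401 ≈ -81.187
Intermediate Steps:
h = 78/49 (h = -78*(-1/49) = 78/49 ≈ 1.5918)
q(R) = 2 + R
x(Q) = 9 (x(Q) = 5 + 4 = 9)
q(29) - (x(2) + h)**2 = (2 + 29) - (9 + 78/49)**2 = 31 - (519/49)**2 = 31 - 1*269361/2401 = 31 - 269361/2401 = -194930/2401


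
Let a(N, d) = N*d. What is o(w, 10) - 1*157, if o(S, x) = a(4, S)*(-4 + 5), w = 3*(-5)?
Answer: -217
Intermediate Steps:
w = -15
o(S, x) = 4*S (o(S, x) = (4*S)*(-4 + 5) = (4*S)*1 = 4*S)
o(w, 10) - 1*157 = 4*(-15) - 1*157 = -60 - 157 = -217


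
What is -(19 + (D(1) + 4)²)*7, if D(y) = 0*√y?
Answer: -245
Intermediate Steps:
D(y) = 0
-(19 + (D(1) + 4)²)*7 = -(19 + (0 + 4)²)*7 = -(19 + 4²)*7 = -(19 + 16)*7 = -35*7 = -1*245 = -245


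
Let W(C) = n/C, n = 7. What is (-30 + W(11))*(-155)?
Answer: 50065/11 ≈ 4551.4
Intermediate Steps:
W(C) = 7/C
(-30 + W(11))*(-155) = (-30 + 7/11)*(-155) = -323/11*(-155) = 50065/11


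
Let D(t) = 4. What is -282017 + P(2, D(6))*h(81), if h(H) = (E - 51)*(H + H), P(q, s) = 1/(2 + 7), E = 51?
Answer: -282017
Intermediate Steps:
P(q, s) = ⅑ (P(q, s) = 1/9 = ⅑)
h(H) = 0 (h(H) = (51 - 51)*(H + H) = 0*(2*H) = 0)
-282017 + P(2, D(6))*h(81) = -282017 + (⅑)*0 = -282017 + 0 = -282017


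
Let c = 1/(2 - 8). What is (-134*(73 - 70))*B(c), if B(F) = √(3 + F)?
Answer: -67*√102 ≈ -676.67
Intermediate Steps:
c = -⅙ (c = 1/(-6) = -⅙ ≈ -0.16667)
(-134*(73 - 70))*B(c) = (-134*(73 - 70))*√(3 - ⅙) = (-134*3)*√(17/6) = -67*√102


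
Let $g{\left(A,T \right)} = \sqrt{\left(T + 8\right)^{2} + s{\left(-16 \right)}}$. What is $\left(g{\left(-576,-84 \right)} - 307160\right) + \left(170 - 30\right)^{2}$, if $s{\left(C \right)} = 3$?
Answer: $-287560 + \sqrt{5779} \approx -2.8748 \cdot 10^{5}$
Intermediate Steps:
$g{\left(A,T \right)} = \sqrt{3 + \left(8 + T\right)^{2}}$ ($g{\left(A,T \right)} = \sqrt{\left(T + 8\right)^{2} + 3} = \sqrt{\left(8 + T\right)^{2} + 3} = \sqrt{3 + \left(8 + T\right)^{2}}$)
$\left(g{\left(-576,-84 \right)} - 307160\right) + \left(170 - 30\right)^{2} = \left(\sqrt{3 + \left(8 - 84\right)^{2}} - 307160\right) + \left(170 - 30\right)^{2} = \left(\sqrt{3 + \left(-76\right)^{2}} - 307160\right) + 140^{2} = \left(\sqrt{3 + 5776} - 307160\right) + 19600 = \left(\sqrt{5779} - 307160\right) + 19600 = \left(-307160 + \sqrt{5779}\right) + 19600 = -287560 + \sqrt{5779}$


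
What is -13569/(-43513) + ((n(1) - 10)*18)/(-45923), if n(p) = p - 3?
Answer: 632527995/1998247499 ≈ 0.31654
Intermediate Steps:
n(p) = -3 + p
-13569/(-43513) + ((n(1) - 10)*18)/(-45923) = -13569/(-43513) + (((-3 + 1) - 10)*18)/(-45923) = -13569*(-1/43513) + ((-2 - 10)*18)*(-1/45923) = 13569/43513 - 12*18*(-1/45923) = 13569/43513 - 216*(-1/45923) = 13569/43513 + 216/45923 = 632527995/1998247499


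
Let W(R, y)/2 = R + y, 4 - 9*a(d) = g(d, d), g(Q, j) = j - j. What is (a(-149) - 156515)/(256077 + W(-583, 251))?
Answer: -1408631/2298717 ≈ -0.61279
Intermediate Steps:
g(Q, j) = 0
a(d) = 4/9 (a(d) = 4/9 - 1/9*0 = 4/9 + 0 = 4/9)
W(R, y) = 2*R + 2*y (W(R, y) = 2*(R + y) = 2*R + 2*y)
(a(-149) - 156515)/(256077 + W(-583, 251)) = (4/9 - 156515)/(256077 + (2*(-583) + 2*251)) = -1408631/(9*(256077 + (-1166 + 502))) = -1408631/(9*(256077 - 664)) = -1408631/9/255413 = -1408631/9*1/255413 = -1408631/2298717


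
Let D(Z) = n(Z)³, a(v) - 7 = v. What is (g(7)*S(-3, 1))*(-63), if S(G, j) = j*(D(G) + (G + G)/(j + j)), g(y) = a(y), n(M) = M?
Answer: 26460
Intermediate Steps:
a(v) = 7 + v
g(y) = 7 + y
D(Z) = Z³
S(G, j) = j*(G³ + G/j) (S(G, j) = j*(G³ + (G + G)/(j + j)) = j*(G³ + (2*G)/((2*j))) = j*(G³ + (2*G)*(1/(2*j))) = j*(G³ + G/j))
(g(7)*S(-3, 1))*(-63) = ((7 + 7)*(-3 + 1*(-3)³))*(-63) = (14*(-3 + 1*(-27)))*(-63) = (14*(-3 - 27))*(-63) = (14*(-30))*(-63) = -420*(-63) = 26460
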